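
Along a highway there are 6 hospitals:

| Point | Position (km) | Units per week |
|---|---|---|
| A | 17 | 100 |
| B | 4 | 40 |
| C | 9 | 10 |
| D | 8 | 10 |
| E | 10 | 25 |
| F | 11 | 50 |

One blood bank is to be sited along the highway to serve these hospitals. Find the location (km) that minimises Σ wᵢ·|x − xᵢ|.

x = 11

For a sum of weighted absolute distances on a line, the optimum is the weighted median (not the mean). Total weight W = 235; half-weight = 117.5.
Sort by position and accumulate weight:
  km 4 (B, w=40) → cum 40
  km 8 (D, w=10) → cum 50
  km 9 (C, w=10) → cum 60
  km 10 (E, w=25) → cum 85
  km 11 (F, w=50) → cum 135  ≥ 117.5 → median here
  km 17 (A, w=100) → cum 235
Optimal location: km 11.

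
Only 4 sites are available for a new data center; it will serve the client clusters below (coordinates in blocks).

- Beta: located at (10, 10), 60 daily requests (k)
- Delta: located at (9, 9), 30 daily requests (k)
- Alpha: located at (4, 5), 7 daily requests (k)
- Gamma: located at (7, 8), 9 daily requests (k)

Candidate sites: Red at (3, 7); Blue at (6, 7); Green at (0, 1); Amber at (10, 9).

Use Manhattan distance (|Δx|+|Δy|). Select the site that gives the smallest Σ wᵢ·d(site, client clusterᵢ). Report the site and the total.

Total weighted distance at each candidate:
  Red (3, 7): total = 906
  Blue (6, 7): total = 616
  Green (0, 1): total = 1832
  Amber (10, 9): total = 196
Minimum is at Amber with total 196 blocks.

Amber, total 196 blocks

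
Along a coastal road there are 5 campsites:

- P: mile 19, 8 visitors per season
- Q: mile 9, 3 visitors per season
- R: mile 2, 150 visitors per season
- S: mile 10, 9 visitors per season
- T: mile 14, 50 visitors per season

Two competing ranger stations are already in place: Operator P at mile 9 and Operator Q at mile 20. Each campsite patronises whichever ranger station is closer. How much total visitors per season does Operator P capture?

The indifferent point is the midpoint (9+20)/2 = 14.5; campsites left of it (closer to Operator P at 9) go to Operator P, those right go to Operator Q.
  R at 2 (w=150) → Operator P
  Q at 9 (w=3) → Operator P
  S at 10 (w=9) → Operator P
  T at 14 (w=50) → Operator P
  P at 19 (w=8) → Operator Q
Operator P captures 212; Operator Q captures 8.

212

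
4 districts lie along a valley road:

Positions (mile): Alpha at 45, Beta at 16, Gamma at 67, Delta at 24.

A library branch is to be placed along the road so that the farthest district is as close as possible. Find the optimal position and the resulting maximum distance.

location 41.5, max distance 25.5

The 1-center on a line is the midpoint of the two extreme points: leftmost at 16, rightmost at 67.
Optimal location = (16 + 67)/2 = 41.5; maximum distance = (67 − 16)/2 = 25.5.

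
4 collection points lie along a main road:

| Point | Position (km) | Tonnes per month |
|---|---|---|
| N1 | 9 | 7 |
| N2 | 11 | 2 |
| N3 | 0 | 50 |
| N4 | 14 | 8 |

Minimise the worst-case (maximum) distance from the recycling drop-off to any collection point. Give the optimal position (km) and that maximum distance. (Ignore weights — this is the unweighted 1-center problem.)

location 7, max distance 7

The 1-center on a line is the midpoint of the two extreme points: leftmost at 0, rightmost at 14.
Optimal location = (0 + 14)/2 = 7; maximum distance = (14 − 0)/2 = 7.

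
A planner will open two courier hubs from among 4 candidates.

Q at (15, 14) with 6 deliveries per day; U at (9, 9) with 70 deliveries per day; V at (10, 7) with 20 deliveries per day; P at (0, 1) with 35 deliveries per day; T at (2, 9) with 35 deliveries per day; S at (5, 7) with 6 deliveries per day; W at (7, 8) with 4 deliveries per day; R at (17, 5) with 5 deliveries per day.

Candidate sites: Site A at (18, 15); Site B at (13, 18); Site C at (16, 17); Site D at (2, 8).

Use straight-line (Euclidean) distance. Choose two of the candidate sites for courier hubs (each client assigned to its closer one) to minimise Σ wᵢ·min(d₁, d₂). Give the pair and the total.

{Site A, Site D}, total 1054.2

Evaluate every pair (each demand assigned to the nearer of the two):
  {Site A, Site D}: total = 1054.2
  {Site C, Site D}: total = 1064.2
  {Site B, Site D}: total = 1079.8
  {Site A, Site B}: total = 2359.6
  {Site B, Site C}: total = 2371.4
  {Site A, Site C}: total = 2536.0
Best pair: {Site A, Site D} with total 1054.2.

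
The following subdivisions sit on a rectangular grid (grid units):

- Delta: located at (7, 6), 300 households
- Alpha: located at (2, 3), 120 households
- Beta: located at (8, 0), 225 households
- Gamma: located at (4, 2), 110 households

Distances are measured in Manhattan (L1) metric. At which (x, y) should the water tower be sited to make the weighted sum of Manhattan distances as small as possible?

(7, 3)

Manhattan distance separates: Σwᵢ(|x−xᵢ|+|y−yᵢ|) = Σwᵢ|x−xᵢ| + Σwᵢ|y−yᵢ|, so x and y are optimised independently as 1-D weighted medians.
Total weight W = 755; half = 377.5.
x-coordinate, sorted with cumulative weight:
  x=2 (Alpha, w=120) cum 120
  x=4 (Gamma, w=110) cum 230
  x=7 (Delta, w=300) cum 530  ← median
  x=8 (Beta, w=225) cum 755
⇒ x* = 7
y-coordinate, sorted with cumulative weight:
  y=0 (Beta, w=225) cum 225
  y=2 (Gamma, w=110) cum 335
  y=3 (Alpha, w=120) cum 455  ← median
  y=6 (Delta, w=300) cum 755
⇒ y* = 3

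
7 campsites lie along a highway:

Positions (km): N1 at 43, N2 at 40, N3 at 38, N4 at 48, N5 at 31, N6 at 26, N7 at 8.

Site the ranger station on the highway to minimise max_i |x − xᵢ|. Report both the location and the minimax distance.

location 28, max distance 20

The 1-center on a line is the midpoint of the two extreme points: leftmost at 8, rightmost at 48.
Optimal location = (8 + 48)/2 = 28; maximum distance = (48 − 8)/2 = 20.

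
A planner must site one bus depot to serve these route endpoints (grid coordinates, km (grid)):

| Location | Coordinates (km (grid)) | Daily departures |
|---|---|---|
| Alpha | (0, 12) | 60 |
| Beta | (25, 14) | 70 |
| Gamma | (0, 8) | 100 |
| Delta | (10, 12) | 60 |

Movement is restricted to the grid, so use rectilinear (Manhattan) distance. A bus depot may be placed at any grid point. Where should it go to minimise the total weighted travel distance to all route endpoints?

(0, 12)

Manhattan distance separates: Σwᵢ(|x−xᵢ|+|y−yᵢ|) = Σwᵢ|x−xᵢ| + Σwᵢ|y−yᵢ|, so x and y are optimised independently as 1-D weighted medians.
Total weight W = 290; half = 145.
x-coordinate, sorted with cumulative weight:
  x=0 (Alpha, w=60) cum 60
  x=0 (Gamma, w=100) cum 160  ← median
  x=10 (Delta, w=60) cum 220
  x=25 (Beta, w=70) cum 290
⇒ x* = 0
y-coordinate, sorted with cumulative weight:
  y=8 (Gamma, w=100) cum 100
  y=12 (Alpha, w=60) cum 160  ← median
  y=12 (Delta, w=60) cum 220
  y=14 (Beta, w=70) cum 290
⇒ y* = 12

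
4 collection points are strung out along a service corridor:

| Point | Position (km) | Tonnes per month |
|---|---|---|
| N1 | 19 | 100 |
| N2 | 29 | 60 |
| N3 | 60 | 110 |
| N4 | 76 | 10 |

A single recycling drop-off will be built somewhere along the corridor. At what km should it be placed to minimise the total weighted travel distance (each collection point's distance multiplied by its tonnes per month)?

For a sum of weighted absolute distances on a line, the optimum is the weighted median (not the mean). Total weight W = 280; half-weight = 140.
Sort by position and accumulate weight:
  km 19 (N1, w=100) → cum 100
  km 29 (N2, w=60) → cum 160  ≥ 140 → median here
  km 60 (N3, w=110) → cum 270
  km 76 (N4, w=10) → cum 280
Optimal location: km 29.

x = 29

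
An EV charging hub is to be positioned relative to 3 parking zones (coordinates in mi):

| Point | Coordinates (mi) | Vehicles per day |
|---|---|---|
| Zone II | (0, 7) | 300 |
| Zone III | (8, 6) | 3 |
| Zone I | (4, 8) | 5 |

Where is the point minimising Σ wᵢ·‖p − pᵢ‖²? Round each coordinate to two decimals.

(0.14, 7.01)

The minimiser of Σwᵢ‖p−pᵢ‖² is the weighted centroid p* = (Σwᵢpᵢ)/(Σwᵢ).
Σwᵢ = 308.
Σwᵢxᵢ = 300·0 + 3·8 + 5·4 = 44.
Σwᵢyᵢ = 300·7 + 3·6 + 5·8 = 2158.
x* = 44/308 = 0.14, y* = 2158/308 = 7.01.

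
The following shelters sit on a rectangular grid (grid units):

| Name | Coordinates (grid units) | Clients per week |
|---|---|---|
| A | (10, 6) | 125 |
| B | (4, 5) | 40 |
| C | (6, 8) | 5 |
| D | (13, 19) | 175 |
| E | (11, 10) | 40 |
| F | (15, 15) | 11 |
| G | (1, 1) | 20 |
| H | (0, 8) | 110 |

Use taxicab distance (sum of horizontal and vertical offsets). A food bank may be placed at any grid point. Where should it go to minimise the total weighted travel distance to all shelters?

Manhattan distance separates: Σwᵢ(|x−xᵢ|+|y−yᵢ|) = Σwᵢ|x−xᵢ| + Σwᵢ|y−yᵢ|, so x and y are optimised independently as 1-D weighted medians.
Total weight W = 526; half = 263.
x-coordinate, sorted with cumulative weight:
  x=0 (H, w=110) cum 110
  x=1 (G, w=20) cum 130
  x=4 (B, w=40) cum 170
  x=6 (C, w=5) cum 175
  x=10 (A, w=125) cum 300  ← median
  x=11 (E, w=40) cum 340
  x=13 (D, w=175) cum 515
  x=15 (F, w=11) cum 526
⇒ x* = 10
y-coordinate, sorted with cumulative weight:
  y=1 (G, w=20) cum 20
  y=5 (B, w=40) cum 60
  y=6 (A, w=125) cum 185
  y=8 (C, w=5) cum 190
  y=8 (H, w=110) cum 300  ← median
  y=10 (E, w=40) cum 340
  y=15 (F, w=11) cum 351
  y=19 (D, w=175) cum 526
⇒ y* = 8

(10, 8)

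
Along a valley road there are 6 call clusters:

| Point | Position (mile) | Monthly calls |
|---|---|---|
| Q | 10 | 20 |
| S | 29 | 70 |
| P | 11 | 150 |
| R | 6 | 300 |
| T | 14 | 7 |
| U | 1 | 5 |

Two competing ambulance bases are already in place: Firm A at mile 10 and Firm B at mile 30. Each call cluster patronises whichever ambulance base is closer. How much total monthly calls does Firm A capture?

482

The indifferent point is the midpoint (10+30)/2 = 20; call clusters left of it (closer to Firm A at 10) go to Firm A, those right go to Firm B.
  U at 1 (w=5) → Firm A
  R at 6 (w=300) → Firm A
  Q at 10 (w=20) → Firm A
  P at 11 (w=150) → Firm A
  T at 14 (w=7) → Firm A
  S at 29 (w=70) → Firm B
Firm A captures 482; Firm B captures 70.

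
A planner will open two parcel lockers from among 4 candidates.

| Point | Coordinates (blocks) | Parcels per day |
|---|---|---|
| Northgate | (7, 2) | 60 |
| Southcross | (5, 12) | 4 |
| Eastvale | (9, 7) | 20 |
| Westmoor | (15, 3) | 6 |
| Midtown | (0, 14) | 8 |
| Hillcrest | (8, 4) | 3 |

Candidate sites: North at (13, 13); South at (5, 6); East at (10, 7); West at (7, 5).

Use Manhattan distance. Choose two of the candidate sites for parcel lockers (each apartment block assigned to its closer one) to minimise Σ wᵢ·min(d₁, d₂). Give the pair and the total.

{East, West}, total 424

Evaluate every pair (each demand assigned to the nearer of the two):
  {East, West}: total = 424
  {South, West}: total = 454
  {North, West}: total = 474
  {South, East}: total = 577
  {North, South}: total = 675
  {North, East}: total = 717
Best pair: {East, West} with total 424.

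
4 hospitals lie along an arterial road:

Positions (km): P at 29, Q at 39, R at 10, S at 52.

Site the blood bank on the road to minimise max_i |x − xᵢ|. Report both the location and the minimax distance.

The 1-center on a line is the midpoint of the two extreme points: leftmost at 10, rightmost at 52.
Optimal location = (10 + 52)/2 = 31; maximum distance = (52 − 10)/2 = 21.

location 31, max distance 21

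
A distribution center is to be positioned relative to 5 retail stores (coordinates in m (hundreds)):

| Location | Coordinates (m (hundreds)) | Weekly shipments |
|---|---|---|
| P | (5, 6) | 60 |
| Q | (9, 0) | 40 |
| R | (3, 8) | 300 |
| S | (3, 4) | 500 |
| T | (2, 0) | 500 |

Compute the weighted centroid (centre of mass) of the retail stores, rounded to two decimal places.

(2.90, 3.40)

The minimiser of Σwᵢ‖p−pᵢ‖² is the weighted centroid p* = (Σwᵢpᵢ)/(Σwᵢ).
Σwᵢ = 1400.
Σwᵢxᵢ = 60·5 + 40·9 + 300·3 + 500·3 + 500·2 = 4060.
Σwᵢyᵢ = 60·6 + 40·0 + 300·8 + 500·4 + 500·0 = 4760.
x* = 4060/1400 = 2.90, y* = 4760/1400 = 3.40.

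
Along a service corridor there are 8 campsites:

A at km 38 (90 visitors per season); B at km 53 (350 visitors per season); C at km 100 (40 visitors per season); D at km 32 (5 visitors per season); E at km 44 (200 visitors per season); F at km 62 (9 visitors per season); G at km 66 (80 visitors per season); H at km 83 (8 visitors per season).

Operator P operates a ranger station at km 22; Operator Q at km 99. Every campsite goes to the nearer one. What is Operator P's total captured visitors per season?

645

The indifferent point is the midpoint (22+99)/2 = 60.5; campsites left of it (closer to Operator P at 22) go to Operator P, those right go to Operator Q.
  D at 32 (w=5) → Operator P
  A at 38 (w=90) → Operator P
  E at 44 (w=200) → Operator P
  B at 53 (w=350) → Operator P
  F at 62 (w=9) → Operator Q
  G at 66 (w=80) → Operator Q
  H at 83 (w=8) → Operator Q
  C at 100 (w=40) → Operator Q
Operator P captures 645; Operator Q captures 137.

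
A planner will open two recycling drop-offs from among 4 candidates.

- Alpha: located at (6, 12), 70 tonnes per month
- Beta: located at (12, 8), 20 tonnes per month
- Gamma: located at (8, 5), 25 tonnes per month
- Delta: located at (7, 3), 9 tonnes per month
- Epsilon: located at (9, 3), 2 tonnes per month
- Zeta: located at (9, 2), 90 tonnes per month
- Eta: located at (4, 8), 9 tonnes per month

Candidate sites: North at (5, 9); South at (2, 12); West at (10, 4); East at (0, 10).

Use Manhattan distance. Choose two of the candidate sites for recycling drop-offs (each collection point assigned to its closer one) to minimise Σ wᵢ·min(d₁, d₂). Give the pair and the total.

{North, West}, total 803

Evaluate every pair (each demand assigned to the nearer of the two):
  {North, West}: total = 803
  {South, West}: total = 839
  {West, East}: total = 1119
  {North, South}: total = 1715
  {North, East}: total = 1715
  {South, East}: total = 2627
Best pair: {North, West} with total 803.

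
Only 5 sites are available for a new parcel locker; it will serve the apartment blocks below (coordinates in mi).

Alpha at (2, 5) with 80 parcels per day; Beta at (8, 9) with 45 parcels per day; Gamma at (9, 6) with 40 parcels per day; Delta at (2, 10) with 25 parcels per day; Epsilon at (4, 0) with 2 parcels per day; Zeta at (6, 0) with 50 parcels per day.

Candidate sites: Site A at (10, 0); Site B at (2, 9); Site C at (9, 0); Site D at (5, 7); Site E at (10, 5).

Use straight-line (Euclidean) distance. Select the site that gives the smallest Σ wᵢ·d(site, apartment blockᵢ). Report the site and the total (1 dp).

Total weighted distance at each candidate:
  Site A (10, 0): total = 1945.1
  Site B (2, 9): total = 1430.5
  Site C (9, 0): total = 1800.8
  Site D (5, 7): total = 1089.4
  Site E (10, 5): total = 1469.4
Minimum is at Site D with total 1089.4 mi.

Site D, total 1089.4 mi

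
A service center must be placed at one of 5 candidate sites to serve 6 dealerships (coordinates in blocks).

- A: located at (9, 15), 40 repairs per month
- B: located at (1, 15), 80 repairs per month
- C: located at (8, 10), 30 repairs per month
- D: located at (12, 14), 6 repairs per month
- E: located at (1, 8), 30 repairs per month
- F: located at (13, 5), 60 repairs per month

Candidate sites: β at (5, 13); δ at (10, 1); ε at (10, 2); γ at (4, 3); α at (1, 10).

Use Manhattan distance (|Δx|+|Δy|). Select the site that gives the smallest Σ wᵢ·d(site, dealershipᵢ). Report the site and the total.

Total weighted distance at each candidate:
  β (5, 13): total = 2178
  δ (10, 1): total = 3760
  ε (10, 2): total = 3514
  γ (4, 3): total = 3224
  α (1, 10): total = 2300
Minimum is at β with total 2178 blocks.

β, total 2178 blocks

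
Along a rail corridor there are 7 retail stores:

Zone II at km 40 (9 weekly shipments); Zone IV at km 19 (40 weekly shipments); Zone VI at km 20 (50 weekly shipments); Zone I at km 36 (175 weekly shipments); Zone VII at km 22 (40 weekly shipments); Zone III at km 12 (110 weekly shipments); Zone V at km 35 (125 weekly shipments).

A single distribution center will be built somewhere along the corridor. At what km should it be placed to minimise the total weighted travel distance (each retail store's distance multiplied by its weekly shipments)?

For a sum of weighted absolute distances on a line, the optimum is the weighted median (not the mean). Total weight W = 549; half-weight = 274.5.
Sort by position and accumulate weight:
  km 12 (Zone III, w=110) → cum 110
  km 19 (Zone IV, w=40) → cum 150
  km 20 (Zone VI, w=50) → cum 200
  km 22 (Zone VII, w=40) → cum 240
  km 35 (Zone V, w=125) → cum 365  ≥ 274.5 → median here
  km 36 (Zone I, w=175) → cum 540
  km 40 (Zone II, w=9) → cum 549
Optimal location: km 35.

x = 35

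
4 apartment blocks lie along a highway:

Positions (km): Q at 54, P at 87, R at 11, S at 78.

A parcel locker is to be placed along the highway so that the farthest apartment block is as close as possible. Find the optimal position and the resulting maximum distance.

location 49, max distance 38

The 1-center on a line is the midpoint of the two extreme points: leftmost at 11, rightmost at 87.
Optimal location = (11 + 87)/2 = 49; maximum distance = (87 − 11)/2 = 38.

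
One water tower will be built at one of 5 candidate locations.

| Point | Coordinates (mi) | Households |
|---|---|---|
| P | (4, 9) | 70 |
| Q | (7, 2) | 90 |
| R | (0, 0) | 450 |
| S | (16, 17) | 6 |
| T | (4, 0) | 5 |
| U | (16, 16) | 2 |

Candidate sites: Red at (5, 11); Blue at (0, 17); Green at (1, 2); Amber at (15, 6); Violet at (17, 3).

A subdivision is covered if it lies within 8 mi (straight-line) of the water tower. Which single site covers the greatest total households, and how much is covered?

Green, covering 615

Coverage radius r = 8 mi; a point is covered iff (Δx)²+(Δy)² ≤ 8² = 64.
  Red (5, 11): covers {P} → 70
  Blue (0, 17): covers {none} → 0
  Green (1, 2): covers {P, Q, R, T} → 615
  Amber (15, 6): covers {none} → 0
  Violet (17, 3): covers {none} → 0
Maximum coverage at Green: 615 households.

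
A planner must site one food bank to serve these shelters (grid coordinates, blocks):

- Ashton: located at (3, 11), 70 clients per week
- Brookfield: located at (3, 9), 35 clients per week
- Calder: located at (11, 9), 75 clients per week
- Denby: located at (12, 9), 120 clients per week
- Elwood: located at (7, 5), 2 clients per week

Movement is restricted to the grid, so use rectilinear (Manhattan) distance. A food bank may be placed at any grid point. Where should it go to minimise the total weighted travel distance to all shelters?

(11, 9)

Manhattan distance separates: Σwᵢ(|x−xᵢ|+|y−yᵢ|) = Σwᵢ|x−xᵢ| + Σwᵢ|y−yᵢ|, so x and y are optimised independently as 1-D weighted medians.
Total weight W = 302; half = 151.
x-coordinate, sorted with cumulative weight:
  x=3 (Ashton, w=70) cum 70
  x=3 (Brookfield, w=35) cum 105
  x=7 (Elwood, w=2) cum 107
  x=11 (Calder, w=75) cum 182  ← median
  x=12 (Denby, w=120) cum 302
⇒ x* = 11
y-coordinate, sorted with cumulative weight:
  y=5 (Elwood, w=2) cum 2
  y=9 (Brookfield, w=35) cum 37
  y=9 (Calder, w=75) cum 112
  y=9 (Denby, w=120) cum 232  ← median
  y=11 (Ashton, w=70) cum 302
⇒ y* = 9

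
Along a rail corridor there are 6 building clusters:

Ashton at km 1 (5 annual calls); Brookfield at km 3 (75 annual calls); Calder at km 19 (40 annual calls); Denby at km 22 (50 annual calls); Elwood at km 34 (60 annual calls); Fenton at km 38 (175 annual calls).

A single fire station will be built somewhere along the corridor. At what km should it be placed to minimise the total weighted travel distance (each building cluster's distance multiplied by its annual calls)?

x = 34

For a sum of weighted absolute distances on a line, the optimum is the weighted median (not the mean). Total weight W = 405; half-weight = 202.5.
Sort by position and accumulate weight:
  km 1 (Ashton, w=5) → cum 5
  km 3 (Brookfield, w=75) → cum 80
  km 19 (Calder, w=40) → cum 120
  km 22 (Denby, w=50) → cum 170
  km 34 (Elwood, w=60) → cum 230  ≥ 202.5 → median here
  km 38 (Fenton, w=175) → cum 405
Optimal location: km 34.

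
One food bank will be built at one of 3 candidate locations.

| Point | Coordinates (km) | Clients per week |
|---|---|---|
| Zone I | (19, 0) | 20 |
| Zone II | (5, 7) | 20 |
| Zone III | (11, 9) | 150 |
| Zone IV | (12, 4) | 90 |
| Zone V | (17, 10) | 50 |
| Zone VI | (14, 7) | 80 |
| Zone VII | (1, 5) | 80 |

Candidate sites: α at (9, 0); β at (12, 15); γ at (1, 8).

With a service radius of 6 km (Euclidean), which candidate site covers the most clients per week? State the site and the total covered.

γ, covering 100

Coverage radius r = 6 km; a point is covered iff (Δx)²+(Δy)² ≤ 6² = 36.
  α (9, 0): covers {Zone IV} → 90
  β (12, 15): covers {none} → 0
  γ (1, 8): covers {Zone II, Zone VII} → 100
Maximum coverage at γ: 100 clients per week.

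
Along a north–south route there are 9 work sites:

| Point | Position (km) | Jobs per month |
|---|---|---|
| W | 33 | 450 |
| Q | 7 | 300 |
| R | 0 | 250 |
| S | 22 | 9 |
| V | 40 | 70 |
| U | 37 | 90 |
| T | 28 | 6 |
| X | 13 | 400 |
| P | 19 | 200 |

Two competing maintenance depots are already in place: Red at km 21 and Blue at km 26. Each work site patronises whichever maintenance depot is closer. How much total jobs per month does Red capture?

1159

The indifferent point is the midpoint (21+26)/2 = 23.5; work sites left of it (closer to Red at 21) go to Red, those right go to Blue.
  R at 0 (w=250) → Red
  Q at 7 (w=300) → Red
  X at 13 (w=400) → Red
  P at 19 (w=200) → Red
  S at 22 (w=9) → Red
  T at 28 (w=6) → Blue
  W at 33 (w=450) → Blue
  U at 37 (w=90) → Blue
  V at 40 (w=70) → Blue
Red captures 1159; Blue captures 616.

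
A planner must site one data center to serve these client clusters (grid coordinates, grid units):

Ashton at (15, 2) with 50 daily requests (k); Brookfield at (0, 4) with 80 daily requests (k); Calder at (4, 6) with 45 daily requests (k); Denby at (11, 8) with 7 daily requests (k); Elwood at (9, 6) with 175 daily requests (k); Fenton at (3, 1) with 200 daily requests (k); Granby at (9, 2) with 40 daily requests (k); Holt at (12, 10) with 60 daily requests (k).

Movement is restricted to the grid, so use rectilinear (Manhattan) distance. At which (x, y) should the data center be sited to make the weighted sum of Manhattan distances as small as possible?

(9, 4)

Manhattan distance separates: Σwᵢ(|x−xᵢ|+|y−yᵢ|) = Σwᵢ|x−xᵢ| + Σwᵢ|y−yᵢ|, so x and y are optimised independently as 1-D weighted medians.
Total weight W = 657; half = 328.5.
x-coordinate, sorted with cumulative weight:
  x=0 (Brookfield, w=80) cum 80
  x=3 (Fenton, w=200) cum 280
  x=4 (Calder, w=45) cum 325
  x=9 (Elwood, w=175) cum 500  ← median
  x=9 (Granby, w=40) cum 540
  x=11 (Denby, w=7) cum 547
  x=12 (Holt, w=60) cum 607
  x=15 (Ashton, w=50) cum 657
⇒ x* = 9
y-coordinate, sorted with cumulative weight:
  y=1 (Fenton, w=200) cum 200
  y=2 (Ashton, w=50) cum 250
  y=2 (Granby, w=40) cum 290
  y=4 (Brookfield, w=80) cum 370  ← median
  y=6 (Calder, w=45) cum 415
  y=6 (Elwood, w=175) cum 590
  y=8 (Denby, w=7) cum 597
  y=10 (Holt, w=60) cum 657
⇒ y* = 4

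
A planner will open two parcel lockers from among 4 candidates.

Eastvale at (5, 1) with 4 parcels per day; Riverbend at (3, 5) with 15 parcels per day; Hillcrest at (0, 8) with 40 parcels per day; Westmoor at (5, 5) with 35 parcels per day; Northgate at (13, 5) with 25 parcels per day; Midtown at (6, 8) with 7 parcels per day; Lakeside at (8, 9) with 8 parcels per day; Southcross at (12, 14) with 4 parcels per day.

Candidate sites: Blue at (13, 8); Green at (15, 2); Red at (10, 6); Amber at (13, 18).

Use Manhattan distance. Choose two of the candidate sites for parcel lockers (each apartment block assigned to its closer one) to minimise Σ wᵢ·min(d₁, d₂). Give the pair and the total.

{Blue, Red}, total 1035

Evaluate every pair (each demand assigned to the nearer of the two):
  {Blue, Red}: total = 1035
  {Red, Amber}: total = 1052
  {Green, Red}: total = 1072
  {Blue, Green}: total = 1344
  {Blue, Amber}: total = 1352
  {Green, Amber}: total = 1926
Best pair: {Blue, Red} with total 1035.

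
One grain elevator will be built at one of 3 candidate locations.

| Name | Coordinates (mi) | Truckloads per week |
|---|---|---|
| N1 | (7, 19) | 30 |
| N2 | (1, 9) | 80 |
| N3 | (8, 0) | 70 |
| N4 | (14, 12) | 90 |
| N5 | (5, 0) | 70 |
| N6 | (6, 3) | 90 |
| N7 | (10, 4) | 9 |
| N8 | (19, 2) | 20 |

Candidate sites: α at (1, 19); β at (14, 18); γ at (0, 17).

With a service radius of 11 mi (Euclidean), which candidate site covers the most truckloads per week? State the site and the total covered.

Coverage radius r = 11 mi; a point is covered iff (Δx)²+(Δy)² ≤ 11² = 121.
  α (1, 19): covers {N1, N2} → 110
  β (14, 18): covers {N1, N4} → 120
  γ (0, 17): covers {N1, N2} → 110
Maximum coverage at β: 120 truckloads per week.

β, covering 120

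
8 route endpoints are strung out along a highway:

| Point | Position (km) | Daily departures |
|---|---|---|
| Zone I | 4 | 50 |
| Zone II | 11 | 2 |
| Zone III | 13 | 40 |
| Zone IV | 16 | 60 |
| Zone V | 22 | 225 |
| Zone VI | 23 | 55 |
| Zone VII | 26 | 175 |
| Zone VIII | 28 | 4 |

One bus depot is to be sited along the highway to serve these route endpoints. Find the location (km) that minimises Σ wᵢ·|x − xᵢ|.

For a sum of weighted absolute distances on a line, the optimum is the weighted median (not the mean). Total weight W = 611; half-weight = 305.5.
Sort by position and accumulate weight:
  km 4 (Zone I, w=50) → cum 50
  km 11 (Zone II, w=2) → cum 52
  km 13 (Zone III, w=40) → cum 92
  km 16 (Zone IV, w=60) → cum 152
  km 22 (Zone V, w=225) → cum 377  ≥ 305.5 → median here
  km 23 (Zone VI, w=55) → cum 432
  km 26 (Zone VII, w=175) → cum 607
  km 28 (Zone VIII, w=4) → cum 611
Optimal location: km 22.

x = 22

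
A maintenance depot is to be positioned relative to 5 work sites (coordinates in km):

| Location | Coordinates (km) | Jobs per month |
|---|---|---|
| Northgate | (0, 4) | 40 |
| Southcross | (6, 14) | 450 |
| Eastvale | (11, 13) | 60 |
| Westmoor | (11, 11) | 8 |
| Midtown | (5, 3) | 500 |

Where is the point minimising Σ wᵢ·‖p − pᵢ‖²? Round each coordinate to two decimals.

The minimiser of Σwᵢ‖p−pᵢ‖² is the weighted centroid p* = (Σwᵢpᵢ)/(Σwᵢ).
Σwᵢ = 1058.
Σwᵢxᵢ = 40·0 + 450·6 + 60·11 + 8·11 + 500·5 = 5948.
Σwᵢyᵢ = 40·4 + 450·14 + 60·13 + 8·11 + 500·3 = 8828.
x* = 5948/1058 = 5.62, y* = 8828/1058 = 8.34.

(5.62, 8.34)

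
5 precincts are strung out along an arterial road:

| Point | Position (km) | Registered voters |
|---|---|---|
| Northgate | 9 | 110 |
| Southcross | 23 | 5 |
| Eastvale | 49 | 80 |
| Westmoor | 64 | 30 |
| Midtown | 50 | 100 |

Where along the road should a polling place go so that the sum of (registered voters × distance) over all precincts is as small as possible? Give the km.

x = 49

For a sum of weighted absolute distances on a line, the optimum is the weighted median (not the mean). Total weight W = 325; half-weight = 162.5.
Sort by position and accumulate weight:
  km 9 (Northgate, w=110) → cum 110
  km 23 (Southcross, w=5) → cum 115
  km 49 (Eastvale, w=80) → cum 195  ≥ 162.5 → median here
  km 50 (Midtown, w=100) → cum 295
  km 64 (Westmoor, w=30) → cum 325
Optimal location: km 49.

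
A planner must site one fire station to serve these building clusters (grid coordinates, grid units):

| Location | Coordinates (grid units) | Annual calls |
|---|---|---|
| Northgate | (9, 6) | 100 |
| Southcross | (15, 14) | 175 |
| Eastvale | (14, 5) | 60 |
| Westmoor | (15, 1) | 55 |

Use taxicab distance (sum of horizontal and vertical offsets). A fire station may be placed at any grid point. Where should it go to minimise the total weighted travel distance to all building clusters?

(15, 6)

Manhattan distance separates: Σwᵢ(|x−xᵢ|+|y−yᵢ|) = Σwᵢ|x−xᵢ| + Σwᵢ|y−yᵢ|, so x and y are optimised independently as 1-D weighted medians.
Total weight W = 390; half = 195.
x-coordinate, sorted with cumulative weight:
  x=9 (Northgate, w=100) cum 100
  x=14 (Eastvale, w=60) cum 160
  x=15 (Southcross, w=175) cum 335  ← median
  x=15 (Westmoor, w=55) cum 390
⇒ x* = 15
y-coordinate, sorted with cumulative weight:
  y=1 (Westmoor, w=55) cum 55
  y=5 (Eastvale, w=60) cum 115
  y=6 (Northgate, w=100) cum 215  ← median
  y=14 (Southcross, w=175) cum 390
⇒ y* = 6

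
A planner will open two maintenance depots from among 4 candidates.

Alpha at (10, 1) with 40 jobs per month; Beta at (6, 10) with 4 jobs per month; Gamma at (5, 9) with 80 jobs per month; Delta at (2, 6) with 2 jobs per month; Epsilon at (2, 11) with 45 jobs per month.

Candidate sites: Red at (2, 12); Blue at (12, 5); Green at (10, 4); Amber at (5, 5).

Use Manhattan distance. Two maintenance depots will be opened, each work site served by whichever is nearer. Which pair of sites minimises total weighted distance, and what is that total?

Evaluate every pair (each demand assigned to the nearer of the two):
  {Red, Green}: total = 681
  {Red, Amber}: total = 757
  {Red, Blue}: total = 801
  {Green, Amber}: total = 877
  {Blue, Amber}: total = 997
  {Blue, Green}: total = 1655
Best pair: {Red, Green} with total 681.

{Red, Green}, total 681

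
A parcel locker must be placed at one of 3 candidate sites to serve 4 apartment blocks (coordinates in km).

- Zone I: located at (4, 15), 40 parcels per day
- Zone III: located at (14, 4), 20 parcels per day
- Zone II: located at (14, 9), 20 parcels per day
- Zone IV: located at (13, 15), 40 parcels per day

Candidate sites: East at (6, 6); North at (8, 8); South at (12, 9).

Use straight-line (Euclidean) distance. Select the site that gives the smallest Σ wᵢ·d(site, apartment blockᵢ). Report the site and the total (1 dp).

Total weighted distance at each candidate:
  East (6, 6): total = 1160.7
  North (8, 8): total = 932.5
  South (12, 9): total = 791.0
Minimum is at South with total 791.0 km.

South, total 791.0 km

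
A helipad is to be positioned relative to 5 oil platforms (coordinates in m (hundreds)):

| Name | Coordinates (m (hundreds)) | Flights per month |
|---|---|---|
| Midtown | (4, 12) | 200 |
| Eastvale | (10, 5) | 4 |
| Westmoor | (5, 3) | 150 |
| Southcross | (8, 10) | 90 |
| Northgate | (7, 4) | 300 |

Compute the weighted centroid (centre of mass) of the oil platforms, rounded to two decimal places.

(5.93, 6.68)

The minimiser of Σwᵢ‖p−pᵢ‖² is the weighted centroid p* = (Σwᵢpᵢ)/(Σwᵢ).
Σwᵢ = 744.
Σwᵢxᵢ = 200·4 + 4·10 + 150·5 + 90·8 + 300·7 = 4410.
Σwᵢyᵢ = 200·12 + 4·5 + 150·3 + 90·10 + 300·4 = 4970.
x* = 4410/744 = 5.93, y* = 4970/744 = 6.68.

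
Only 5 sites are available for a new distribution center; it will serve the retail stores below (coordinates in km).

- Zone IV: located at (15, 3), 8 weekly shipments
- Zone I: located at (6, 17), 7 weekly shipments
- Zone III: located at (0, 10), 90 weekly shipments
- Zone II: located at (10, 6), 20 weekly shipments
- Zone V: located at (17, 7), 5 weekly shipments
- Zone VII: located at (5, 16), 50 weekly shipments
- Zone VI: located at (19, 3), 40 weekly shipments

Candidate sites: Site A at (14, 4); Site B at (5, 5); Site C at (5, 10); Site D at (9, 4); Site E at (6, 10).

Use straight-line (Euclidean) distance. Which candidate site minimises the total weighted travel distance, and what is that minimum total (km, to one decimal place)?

Site C, total 1713.2 km

Total weighted distance at each candidate:
  Site A (14, 4): total = 2553.6
  Site B (5, 5): total = 2080.8
  Site C (5, 10): total = 1713.2
  Site D (9, 4): total = 2237.4
  Site E (6, 10): total = 1745.1
Minimum is at Site C with total 1713.2 km.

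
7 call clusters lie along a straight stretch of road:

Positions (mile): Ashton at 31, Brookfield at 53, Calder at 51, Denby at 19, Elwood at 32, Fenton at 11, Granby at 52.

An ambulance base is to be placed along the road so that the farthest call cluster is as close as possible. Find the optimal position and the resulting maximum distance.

location 32, max distance 21

The 1-center on a line is the midpoint of the two extreme points: leftmost at 11, rightmost at 53.
Optimal location = (11 + 53)/2 = 32; maximum distance = (53 − 11)/2 = 21.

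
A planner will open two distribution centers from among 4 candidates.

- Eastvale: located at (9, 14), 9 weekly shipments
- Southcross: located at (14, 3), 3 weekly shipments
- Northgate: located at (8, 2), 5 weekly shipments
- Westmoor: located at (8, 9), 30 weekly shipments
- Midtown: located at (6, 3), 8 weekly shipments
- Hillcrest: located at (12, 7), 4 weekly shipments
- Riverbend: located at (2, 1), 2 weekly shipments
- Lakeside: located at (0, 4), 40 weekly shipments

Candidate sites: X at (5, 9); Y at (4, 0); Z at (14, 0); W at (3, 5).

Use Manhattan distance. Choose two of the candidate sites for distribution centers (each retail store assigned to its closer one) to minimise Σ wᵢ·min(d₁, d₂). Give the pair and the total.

{X, W}, total 496

Evaluate every pair (each demand assigned to the nearer of the two):
  {X, W}: total = 496
  {X, Y}: total = 642
  {Z, W}: total = 700
  {Y, W}: total = 724
  {X, Z}: total = 734
  {Y, Z}: total = 1002
Best pair: {X, W} with total 496.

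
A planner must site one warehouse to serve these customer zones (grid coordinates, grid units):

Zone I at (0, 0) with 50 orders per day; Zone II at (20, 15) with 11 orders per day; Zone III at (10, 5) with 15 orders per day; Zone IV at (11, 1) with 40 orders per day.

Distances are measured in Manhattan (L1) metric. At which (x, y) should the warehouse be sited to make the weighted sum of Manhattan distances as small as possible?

(10, 1)

Manhattan distance separates: Σwᵢ(|x−xᵢ|+|y−yᵢ|) = Σwᵢ|x−xᵢ| + Σwᵢ|y−yᵢ|, so x and y are optimised independently as 1-D weighted medians.
Total weight W = 116; half = 58.
x-coordinate, sorted with cumulative weight:
  x=0 (Zone I, w=50) cum 50
  x=10 (Zone III, w=15) cum 65  ← median
  x=11 (Zone IV, w=40) cum 105
  x=20 (Zone II, w=11) cum 116
⇒ x* = 10
y-coordinate, sorted with cumulative weight:
  y=0 (Zone I, w=50) cum 50
  y=1 (Zone IV, w=40) cum 90  ← median
  y=5 (Zone III, w=15) cum 105
  y=15 (Zone II, w=11) cum 116
⇒ y* = 1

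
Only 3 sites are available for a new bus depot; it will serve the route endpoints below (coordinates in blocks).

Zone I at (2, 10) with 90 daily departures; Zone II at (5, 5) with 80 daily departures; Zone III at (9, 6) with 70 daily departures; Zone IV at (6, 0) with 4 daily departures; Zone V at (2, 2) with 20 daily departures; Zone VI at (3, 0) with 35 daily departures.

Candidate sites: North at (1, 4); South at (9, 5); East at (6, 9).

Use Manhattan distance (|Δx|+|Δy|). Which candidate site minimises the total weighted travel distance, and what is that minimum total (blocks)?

East, total 1946 blocks

Total weighted distance at each candidate:
  North (1, 4): total = 2036
  South (9, 5): total = 2087
  East (6, 9): total = 1946
Minimum is at East with total 1946 blocks.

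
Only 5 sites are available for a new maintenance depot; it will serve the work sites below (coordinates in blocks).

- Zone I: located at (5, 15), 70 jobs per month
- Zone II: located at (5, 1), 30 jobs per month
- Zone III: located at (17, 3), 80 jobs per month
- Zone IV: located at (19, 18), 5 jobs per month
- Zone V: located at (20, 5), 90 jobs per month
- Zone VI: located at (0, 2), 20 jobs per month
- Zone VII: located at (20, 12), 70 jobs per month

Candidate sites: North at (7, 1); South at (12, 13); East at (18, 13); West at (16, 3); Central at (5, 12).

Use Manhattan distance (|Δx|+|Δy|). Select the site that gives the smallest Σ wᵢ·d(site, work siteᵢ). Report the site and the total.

West, total 3960 blocks

Total weighted distance at each candidate:
  North (7, 1): total = 5655
  South (12, 13): total = 4990
  East (18, 13): total = 4400
  West (16, 3): total = 3960
  Central (5, 12): total = 5650
Minimum is at West with total 3960 blocks.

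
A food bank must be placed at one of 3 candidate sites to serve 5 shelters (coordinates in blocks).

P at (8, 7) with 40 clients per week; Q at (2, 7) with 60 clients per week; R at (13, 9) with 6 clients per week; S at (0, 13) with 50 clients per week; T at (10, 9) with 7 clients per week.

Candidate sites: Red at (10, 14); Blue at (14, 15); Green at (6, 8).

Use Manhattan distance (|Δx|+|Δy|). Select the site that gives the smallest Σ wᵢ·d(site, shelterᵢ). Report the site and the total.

Total weighted distance at each candidate:
  Red (10, 14): total = 1893
  Blue (14, 15): total = 2672
  Green (6, 8): total = 1053
Minimum is at Green with total 1053 blocks.

Green, total 1053 blocks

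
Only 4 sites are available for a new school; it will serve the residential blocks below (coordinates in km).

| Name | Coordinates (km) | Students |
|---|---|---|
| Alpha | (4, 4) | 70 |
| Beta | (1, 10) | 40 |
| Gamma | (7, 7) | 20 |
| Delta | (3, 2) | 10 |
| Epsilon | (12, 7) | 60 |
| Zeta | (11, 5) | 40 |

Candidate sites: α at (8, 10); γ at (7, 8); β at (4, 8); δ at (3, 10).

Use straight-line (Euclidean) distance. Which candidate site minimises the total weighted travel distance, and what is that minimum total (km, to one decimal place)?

γ, total 1201.0 km

Total weighted distance at each candidate:
  α (8, 10): total = 1475.6
  γ (7, 8): total = 1201.0
  β (4, 8): total = 1336.7
  δ (3, 10): total = 1632.4
Minimum is at γ with total 1201.0 km.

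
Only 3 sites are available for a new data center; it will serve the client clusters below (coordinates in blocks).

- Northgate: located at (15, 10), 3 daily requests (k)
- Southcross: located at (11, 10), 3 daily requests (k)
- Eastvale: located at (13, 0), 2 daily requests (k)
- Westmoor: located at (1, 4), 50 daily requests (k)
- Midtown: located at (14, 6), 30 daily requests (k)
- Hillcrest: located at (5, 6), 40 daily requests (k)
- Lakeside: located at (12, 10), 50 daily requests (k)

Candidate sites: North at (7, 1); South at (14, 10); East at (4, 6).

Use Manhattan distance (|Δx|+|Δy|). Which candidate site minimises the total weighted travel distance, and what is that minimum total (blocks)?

Total weighted distance at each candidate:
  North (7, 1): total = 1894
  South (14, 10): total = 1724
  East (4, 6): total = 1298
Minimum is at East with total 1298 blocks.

East, total 1298 blocks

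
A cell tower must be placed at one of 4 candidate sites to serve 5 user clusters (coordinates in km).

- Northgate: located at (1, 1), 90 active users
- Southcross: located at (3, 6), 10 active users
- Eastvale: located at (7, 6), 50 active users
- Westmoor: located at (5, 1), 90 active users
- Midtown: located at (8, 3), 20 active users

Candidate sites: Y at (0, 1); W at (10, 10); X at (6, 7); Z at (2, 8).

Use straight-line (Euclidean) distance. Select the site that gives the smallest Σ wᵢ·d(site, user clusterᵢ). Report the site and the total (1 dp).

Total weighted distance at each candidate:
  Y (0, 1): total = 1193.4
  W (10, 10): total = 2548.3
  X (6, 7): total = 1442.1
  Z (2, 8): total = 1769.6
Minimum is at Y with total 1193.4 km.

Y, total 1193.4 km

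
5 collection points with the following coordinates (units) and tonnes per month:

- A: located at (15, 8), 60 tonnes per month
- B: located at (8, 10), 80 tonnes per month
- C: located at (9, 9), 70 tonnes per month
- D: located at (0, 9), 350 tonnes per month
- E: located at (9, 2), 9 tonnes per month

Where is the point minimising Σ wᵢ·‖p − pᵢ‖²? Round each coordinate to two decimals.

The minimiser of Σwᵢ‖p−pᵢ‖² is the weighted centroid p* = (Σwᵢpᵢ)/(Σwᵢ).
Σwᵢ = 569.
Σwᵢxᵢ = 60·15 + 80·8 + 70·9 + 350·0 + 9·9 = 2251.
Σwᵢyᵢ = 60·8 + 80·10 + 70·9 + 350·9 + 9·2 = 5078.
x* = 2251/569 = 3.96, y* = 5078/569 = 8.92.

(3.96, 8.92)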